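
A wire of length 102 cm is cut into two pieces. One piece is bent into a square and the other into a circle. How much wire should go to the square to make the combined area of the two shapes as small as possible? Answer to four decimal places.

57.1301

Let x be the length used for the square. Square side x/4; circle radius (102−x)/(2π).
A(x) = (x/4)² + π·((102−x)/(2π))² = x²/16 + (102−x)²/(4π) for 0 ≤ x ≤ 102. A'(x) = x/8 − (102−x)/(2π) = 0 gives x = 4·102/(π+4) ≈ 57.1301.
A'' = 1/8 + 1/(2π) > 0, so this gives the minimum combined area; x ≈ 57.1301 cm to the square.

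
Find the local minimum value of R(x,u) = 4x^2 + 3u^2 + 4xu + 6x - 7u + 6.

∂R/∂x = 8x + 4u + 6 = 0 and ∂R/∂u = 4x + 6u - 7 = 0, so (x, u) = (-2, 5/2).
The Hessian has R_{xx} = 8, R_{uu} = 6, R_{xu} = 4, giving D = 32 > 0 with R_{xx} > 0, so the point is a local minimum.
R(-2, 5/2) = -35/4.

-35/4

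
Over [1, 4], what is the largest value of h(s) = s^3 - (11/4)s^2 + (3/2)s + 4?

The derivative is 3s^2 - (11/2)s + 3/2, whose only zero in [1, 4] is s = 3/2.
Evaluating at the critical points and endpoints: h(1) = 15/4; h(3/2) = 55/16; h(4) = 30.
Hence the absolute maximum is 30 at s = 4.

30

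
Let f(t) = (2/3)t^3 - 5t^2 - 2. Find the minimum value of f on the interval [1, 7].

f'(t) = 2t^2 - 10t, whose only zero in [1, 7] is t = 5.
Candidates: f(1) = -19/3, f(5) = -131/3, f(7) = -55/3.
The minimum over the interval is -131/3, attained at t = 5.

-131/3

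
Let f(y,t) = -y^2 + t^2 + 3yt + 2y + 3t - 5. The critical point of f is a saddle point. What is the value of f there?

-88/13

∂f/∂y = -2y + 3t + 2 = 0 and ∂f/∂t = 3y + 2t + 3 = 0, so (y, t) = (-5/13, -12/13).
The Hessian has f_{yy} = -2, f_{tt} = 2, f_{yt} = 3, giving D = -13 < 0, so the point is a saddle point.
f(-5/13, -12/13) = -88/13.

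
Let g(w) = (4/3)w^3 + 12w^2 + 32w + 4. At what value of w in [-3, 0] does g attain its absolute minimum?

Differentiating, g'(w) = 4w^2 + 24w + 32; whose only zero in [-3, 0] is w = -2.
Candidates: g(-3) = -20; g(-2) = -68/3; g(0) = 4.
So the minimum is g(-2) = -68/3.

-2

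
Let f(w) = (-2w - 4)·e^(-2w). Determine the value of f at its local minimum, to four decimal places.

-20.0855

Differentiating with the product rule gives f'(w) = (4w + 6)·e^(-2w). Since e^(-2w) > 0, the only critical point is w = -3/2.
f''(-3/2) has the same sign as 4 > 0, so this is a local minimum.
f(-3/2) = (-1)·e^(3) ≈ -20.0855.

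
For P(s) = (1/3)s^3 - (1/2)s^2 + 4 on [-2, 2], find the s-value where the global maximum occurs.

P'(s) = s^2 - s, which vanishes at s = 0 and s = 1.
Candidates: P(-2) = -2/3; P(0) = 4; P(1) = 23/6; P(2) = 14/3.
Hence the absolute maximum is 14/3 at s = 2.

2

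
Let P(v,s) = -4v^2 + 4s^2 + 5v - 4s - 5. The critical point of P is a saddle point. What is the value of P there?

∂P/∂v = -8v + 5 = 0 and ∂P/∂s = 8s - 4 = 0, so (v, s) = (5/8, 1/2).
The Hessian has P_{vv} = -8, P_{ss} = 8, P_{vs} = 0, giving D = -64 < 0, so the point is a saddle point.
P(5/8, 1/2) = -71/16.

-71/16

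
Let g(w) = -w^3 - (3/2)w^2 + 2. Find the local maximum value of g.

Critical points: g'(w) = -3w^2 - 3w vanishes at w = -1, 0.
g''(w) = -6w - 3. g''(-1) = 3 > 0 ⇒ local minimum; g''(0) = -3 < 0 ⇒ local maximum.
So the local maximum value is g(0) = 2.

2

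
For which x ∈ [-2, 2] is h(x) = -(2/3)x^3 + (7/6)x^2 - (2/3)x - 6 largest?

The derivative is -2x^2 + (7/3)x - 2/3, which vanishes at x = 1/2 and x = 2/3.
Compare values at every candidate in [-2, 2]: h(-2) = 16/3,  h(1/2) = -49/8,  h(2/3) = -496/81,  h(2) = -8.
Hence the absolute maximum is 16/3 at x = -2.

-2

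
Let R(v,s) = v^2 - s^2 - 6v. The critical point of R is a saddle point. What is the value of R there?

-9

∂R/∂v = 2v - 6 = 0 and ∂R/∂s = -2s = 0, so (v, s) = (3, 0).
The Hessian has R_{vv} = 2, R_{ss} = -2, R_{vs} = 0, giving D = -4 < 0, so the point is a saddle point.
R(3, 0) = -9.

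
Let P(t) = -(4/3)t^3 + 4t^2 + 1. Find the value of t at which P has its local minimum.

0

P'(t) = -4t^2 + 8t = 0 at t = 0, 2.
Second-derivative test with P''(t) = -8t + 8: P''(0) = 8 > 0 ⇒ local minimum; P''(2) = -8 < 0 ⇒ local maximum.
The local minimum is P(0) = 1.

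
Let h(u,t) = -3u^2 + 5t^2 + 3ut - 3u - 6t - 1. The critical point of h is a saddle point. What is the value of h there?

∂h/∂u = -6u + 3t - 3 = 0 and ∂h/∂t = 3u + 10t - 6 = 0, so (u, t) = (-4/23, 15/23).
The Hessian has h_{uu} = -6, h_{tt} = 10, h_{ut} = 3, giving D = -69 < 0, so the point is a saddle point.
h(-4/23, 15/23) = -62/23.

-62/23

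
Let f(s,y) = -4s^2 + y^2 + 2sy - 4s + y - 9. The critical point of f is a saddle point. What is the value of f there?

-8

∂f/∂s = -8s + 2y - 4 = 0 and ∂f/∂y = 2s + 2y + 1 = 0, so (s, y) = (-1/2, 0).
The Hessian has f_{ss} = -8, f_{yy} = 2, f_{sy} = 2, giving D = -20 < 0, so the point is a saddle point.
f(-1/2, 0) = -8.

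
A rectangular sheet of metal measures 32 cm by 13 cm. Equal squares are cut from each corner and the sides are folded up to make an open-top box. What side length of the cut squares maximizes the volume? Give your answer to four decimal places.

2.8542

With cut size x, the volume is V(x) = x(32 − 2x)(13 − 2x) for 0 < x < 6.5.
V'(x) = 12x^2 − 180x + 416. Setting V'(x) = 0 gives x ≈ 2.8542 (the root in (0, 6.5)).
V''(x) = 24x − 180 is negative there, so this is the maximum; V ≈ 547.1725.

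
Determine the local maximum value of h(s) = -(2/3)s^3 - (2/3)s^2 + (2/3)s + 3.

Critical points: h'(s) = -2s^2 - (4/3)s + 2/3 vanishes at s = -1, 1/3.
Second-derivative test with h''(s) = -4s - 4/3: h''(-1) = 8/3 > 0 ⇒ local minimum; h''(1/3) = -8/3 < 0 ⇒ local maximum.
Thus h has its local maximum at s = 1/3, with value 253/81.

253/81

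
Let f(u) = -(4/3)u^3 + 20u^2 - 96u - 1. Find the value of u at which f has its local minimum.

f'(u) = -4u^2 + 40u - 96 = 0 at u = 4, 6.
Second-derivative test with f''(u) = -8u + 40: f''(4) = 8 > 0 ⇒ local minimum; f''(6) = -8 < 0 ⇒ local maximum.
So the local minimum value is f(4) = -451/3.

4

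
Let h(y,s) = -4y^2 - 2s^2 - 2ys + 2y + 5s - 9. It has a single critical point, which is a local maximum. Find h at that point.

-41/7

∂h/∂y = -8y - 2s + 2 = 0 and ∂h/∂s = -2y - 4s + 5 = 0, so (y, s) = (-1/14, 9/7).
The Hessian has h_{yy} = -8, h_{ss} = -4, h_{ys} = -2, giving D = 28 > 0 with h_{yy} < 0, so the point is a local maximum.
h(-1/14, 9/7) = -41/7.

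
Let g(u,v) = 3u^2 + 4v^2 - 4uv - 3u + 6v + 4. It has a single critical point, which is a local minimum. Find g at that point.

∂g/∂u = 6u - 4v - 3 = 0 and ∂g/∂v = -4u + 8v + 6 = 0, so (u, v) = (0, -3/4).
The Hessian has g_{uu} = 6, g_{vv} = 8, g_{uv} = -4, giving D = 32 > 0 with g_{uu} > 0, so the point is a local minimum.
g(0, -3/4) = 7/4.

7/4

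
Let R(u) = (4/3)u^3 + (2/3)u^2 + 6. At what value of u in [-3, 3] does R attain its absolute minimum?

The derivative is 4u^2 + (4/3)u, which vanishes at u = -1/3 and u = 0.
Compare values at every candidate in [-3, 3]: R(-3) = -24, R(-1/3) = 488/81, R(0) = 6, R(3) = 48.
Hence the absolute minimum is -24 at u = -3.

-3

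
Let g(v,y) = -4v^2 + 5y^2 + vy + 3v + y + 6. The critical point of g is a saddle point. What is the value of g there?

∂g/∂v = -8v + y + 3 = 0 and ∂g/∂y = v + 10y + 1 = 0, so (v, y) = (29/81, -11/81).
The Hessian has g_{vv} = -8, g_{yy} = 10, g_{vy} = 1, giving D = -81 < 0, so the point is a saddle point.
g(29/81, -11/81) = 524/81.

524/81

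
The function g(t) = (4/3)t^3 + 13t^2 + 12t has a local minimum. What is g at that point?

Critical points: g'(t) = 4t^2 + 26t + 12 vanishes at t = -6, -1/2.
Since g''(t) = 8t + 26, we get g''(-6) = -22 < 0 ⇒ local maximum; g''(-1/2) = 22 > 0 ⇒ local minimum.
So the local minimum value is g(-1/2) = -35/12.

-35/12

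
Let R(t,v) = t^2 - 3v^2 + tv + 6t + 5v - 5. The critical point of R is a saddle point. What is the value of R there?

-178/13

∂R/∂t = 2t + v + 6 = 0 and ∂R/∂v = t - 6v + 5 = 0, so (t, v) = (-41/13, 4/13).
The Hessian has R_{tt} = 2, R_{vv} = -6, R_{tv} = 1, giving D = -13 < 0, so the point is a saddle point.
R(-41/13, 4/13) = -178/13.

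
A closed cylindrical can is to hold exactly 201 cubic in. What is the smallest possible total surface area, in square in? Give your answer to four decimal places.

189.9526

With radius r and height h, πr²h = 201 so h = 201/(πr²), and S(r) = 2πr² + 2πrh = 2πr² + 2·201/r.
S'(r) = 4πr − 2·201/r² = 0 ⇒ r³ = 201/(2π), so r ≈ 3.1745 and h = 2r ≈ 6.3490.
S''(r) = 4π + 4·201/r³ > 0, so this is the minimum; S ≈ 189.9526.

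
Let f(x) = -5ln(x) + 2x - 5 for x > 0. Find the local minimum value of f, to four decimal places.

f'(x) = -5/x + 2 = 0 gives x = 5/2.
f''(x) = 5/x², which is positive for x > 0, so this is a local minimum.
f(5/2) = -5·ln(5/2) + 5 - 5 ≈ -4.5815.

-4.5815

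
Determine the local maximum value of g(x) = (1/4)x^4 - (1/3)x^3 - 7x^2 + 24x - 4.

52/3

g'(x) = x^3 - x^2 - 14x + 24. Setting g'(x) = 0 gives x ∈ {-4, 2, 3}.
Since g''(x) = 3x^2 - 2x - 14, we get g''(-4) = 42 > 0 ⇒ local minimum; g''(2) = -6 < 0 ⇒ local maximum; g''(3) = 7 > 0 ⇒ local minimum.
So the local maximum value is g(2) = 52/3.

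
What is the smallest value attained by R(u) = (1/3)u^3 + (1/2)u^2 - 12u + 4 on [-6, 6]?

Differentiating, R'(u) = u^2 + u - 12; which vanishes at u = -4 and u = 3.
Evaluating at the critical points and endpoints: R(-6) = 22,  R(-4) = 116/3,  R(3) = -37/2,  R(6) = 22.
Hence the absolute minimum is -37/2 at u = 3.

-37/2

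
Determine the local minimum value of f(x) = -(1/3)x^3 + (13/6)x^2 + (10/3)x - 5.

-499/81

f'(x) = -x^2 + (13/3)x + 10/3. Setting f'(x) = 0 gives x ∈ {-2/3, 5}.
Since f''(x) = -2x + 13/3, we get f''(-2/3) = 17/3 > 0 ⇒ local minimum; f''(5) = -17/3 < 0 ⇒ local maximum.
So the local minimum value is f(-2/3) = -499/81.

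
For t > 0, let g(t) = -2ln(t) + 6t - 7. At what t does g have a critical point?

g'(t) = -2/t + 6 = 0 gives t = 1/3.
g''(t) = 2/t², which is positive for t > 0, so this is a local minimum.
g(1/3) = -2·ln(1/3) + 2 - 7 ≈ -2.8028.

1/3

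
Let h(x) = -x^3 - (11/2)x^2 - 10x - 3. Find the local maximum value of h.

163/54

Critical points: h'(x) = -3x^2 - 11x - 10 vanishes at x = -2, -5/3.
Since h''(x) = -6x - 11, we get h''(-2) = 1 > 0 ⇒ local minimum; h''(-5/3) = -1 < 0 ⇒ local maximum.
So the local maximum value is h(-5/3) = 163/54.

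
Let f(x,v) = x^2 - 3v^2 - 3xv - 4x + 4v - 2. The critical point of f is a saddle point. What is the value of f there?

∂f/∂x = 2x - 3v - 4 = 0 and ∂f/∂v = -3x - 6v + 4 = 0, so (x, v) = (12/7, -4/21).
The Hessian has f_{xx} = 2, f_{vv} = -6, f_{xv} = -3, giving D = -21 < 0, so the point is a saddle point.
f(12/7, -4/21) = -122/21.

-122/21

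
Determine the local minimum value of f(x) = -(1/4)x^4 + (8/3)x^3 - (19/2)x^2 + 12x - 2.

f'(x) = -x^3 + 8x^2 - 19x + 12. Setting f'(x) = 0 gives x ∈ {1, 3, 4}.
Second-derivative test with f''(x) = -3x^2 + 16x - 19: f''(1) = -6 < 0 ⇒ local maximum; f''(3) = 2 > 0 ⇒ local minimum; f''(4) = -3 < 0 ⇒ local maximum.
Thus f has its local minimum at x = 3, with value 1/4.

1/4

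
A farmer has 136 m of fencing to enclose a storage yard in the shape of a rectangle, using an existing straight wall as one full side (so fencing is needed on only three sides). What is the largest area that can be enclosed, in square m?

Let the sides perpendicular to the wall have length x and the parallel side y, so 2x + y = 136 and the area is A = xy = x(136 − 2x).
A'(x) = 136 − 4x = 0 gives x = 34, and A''(x) = −4 < 0 confirms a maximum.
Then y = 136 − 2·34 = 68 and A = 2312.

2312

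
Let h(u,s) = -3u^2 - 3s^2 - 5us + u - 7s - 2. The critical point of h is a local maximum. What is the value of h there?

∂h/∂u = -6u - 5s + 1 = 0 and ∂h/∂s = -5u - 6s - 7 = 0, so (u, s) = (41/11, -47/11).
The Hessian has h_{uu} = -6, h_{ss} = -6, h_{us} = -5, giving D = 11 > 0 with h_{uu} < 0, so the point is a local maximum.
h(41/11, -47/11) = 163/11.

163/11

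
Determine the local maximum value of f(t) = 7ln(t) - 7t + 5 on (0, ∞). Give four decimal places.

f'(t) = 7/t − 7 = 0 gives t = 1.
f''(t) = -7/t², which is negative for t > 0, so this is a local maximum.
f(1) = 7·ln(1) - 7 + 5 ≈ -2.0000.

-2.0000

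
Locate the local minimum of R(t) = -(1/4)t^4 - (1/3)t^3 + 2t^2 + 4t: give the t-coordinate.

-1

R'(t) = -t^3 - t^2 + 4t + 4. Setting R'(t) = 0 gives t ∈ {-2, -1, 2}.
Since R''(t) = -3t^2 - 2t + 4, we get R''(-2) = -4 < 0 ⇒ local maximum; R''(-1) = 3 > 0 ⇒ local minimum; R''(2) = -12 < 0 ⇒ local maximum.
The local minimum is R(-1) = -23/12.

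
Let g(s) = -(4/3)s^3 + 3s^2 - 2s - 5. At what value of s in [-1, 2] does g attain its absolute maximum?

-1

Differentiating, g'(s) = -4s^2 + 6s - 2; which vanishes at s = 1/2 and s = 1.
Evaluating at the critical points and endpoints: g(-1) = 4/3, g(1/2) = -65/12, g(1) = -16/3, g(2) = -23/3.
Hence the absolute maximum is 4/3 at s = -1.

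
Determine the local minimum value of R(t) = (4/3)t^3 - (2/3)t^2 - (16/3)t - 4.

Critical points: R'(t) = 4t^2 - (4/3)t - 16/3 vanishes at t = -1, 4/3.
Since R''(t) = 8t - 4/3, we get R''(-1) = -28/3 < 0 ⇒ local maximum; R''(4/3) = 28/3 > 0 ⇒ local minimum.
The local minimum is R(4/3) = -740/81.

-740/81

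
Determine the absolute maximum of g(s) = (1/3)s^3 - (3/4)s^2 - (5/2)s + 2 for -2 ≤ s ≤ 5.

149/12

g'(s) = s^2 - (3/2)s - 5/2, which vanishes at s = -1 and s = 5/2.
Compare values at every candidate in [-2, 5]: g(-2) = 4/3; g(-1) = 41/12; g(5/2) = -179/48; g(5) = 149/12.
So the maximum is g(5) = 149/12.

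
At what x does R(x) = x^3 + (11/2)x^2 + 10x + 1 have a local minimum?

R'(x) = 3x^2 + 11x + 10 = 0 at x = -2, -5/3.
Since R''(x) = 6x + 11, we get R''(-2) = -1 < 0 ⇒ local maximum; R''(-5/3) = 1 > 0 ⇒ local minimum.
So the local minimum value is R(-5/3) = -271/54.

-5/3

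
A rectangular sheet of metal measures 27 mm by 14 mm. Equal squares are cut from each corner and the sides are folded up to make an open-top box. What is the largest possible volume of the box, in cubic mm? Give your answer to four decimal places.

With cut size x, the volume is V(x) = x(27 − 2x)(14 − 2x) for 0 < x < 7.
V'(x) = 12x^2 − 164x + 378. Setting V'(x) = 0 gives x ≈ 2.9353 (the root in (0, 7)).
V''(x) = 24x − 164 is negative there, so this is the maximum; V ≈ 504.1946.

504.1946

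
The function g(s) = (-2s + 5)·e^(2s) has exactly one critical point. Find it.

g'(s) = (-2)·e^(2s) + (-2s + 5)·2·e^(2s) = (-4s + 8)·e^(2s). Since e^(2s) > 0, the only critical point is s = 2.
g''(2) has the same sign as -4 < 0, so this is a local maximum.
g(2) = (1)·e^(4) ≈ 54.5982.

2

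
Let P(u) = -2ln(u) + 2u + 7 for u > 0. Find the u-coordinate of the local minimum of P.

P'(u) = -2/u + 2 = 0 gives u = 1.
P''(u) = 2/u², which is positive for u > 0, so this is a local minimum.
P(1) = -2·ln(1) + 2 + 7 ≈ 9.0000.

1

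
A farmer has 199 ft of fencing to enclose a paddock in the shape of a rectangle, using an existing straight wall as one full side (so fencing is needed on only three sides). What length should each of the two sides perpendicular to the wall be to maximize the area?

199/4

Let the sides perpendicular to the wall have length x and the parallel side y, so 2x + y = 199 and the area is A = xy = x(199 − 2x).
A'(x) = 199 − 4x = 0 gives x = 199/4, and A''(x) = −4 < 0 confirms a maximum.
Then y = 199 − 2·199/4 = 199/2 and A = 39601/8.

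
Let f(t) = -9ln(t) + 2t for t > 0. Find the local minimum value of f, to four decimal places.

-4.5367

f'(t) = -9/t + 2 = 0 gives t = 9/2.
f''(t) = 9/t², which is positive for t > 0, so this is a local minimum.
f(9/2) = -9·ln(9/2) + 9 ≈ -4.5367.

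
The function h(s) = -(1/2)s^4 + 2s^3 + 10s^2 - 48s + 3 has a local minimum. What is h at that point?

-45

Critical points: h'(s) = -2s^3 + 6s^2 + 20s - 48 vanishes at s = -3, 2, 4.
h''(s) = -6s^2 + 12s + 20. h''(-3) = -70 < 0 ⇒ local maximum; h''(2) = 20 > 0 ⇒ local minimum; h''(4) = -28 < 0 ⇒ local maximum.
Thus h has its local minimum at s = 2, with value -45.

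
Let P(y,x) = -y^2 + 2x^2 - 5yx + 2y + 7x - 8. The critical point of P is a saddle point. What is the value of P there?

∂P/∂y = -2y - 5x + 2 = 0 and ∂P/∂x = -5y + 4x + 7 = 0, so (y, x) = (43/33, -4/33).
The Hessian has P_{yy} = -2, P_{xx} = 4, P_{yx} = -5, giving D = -33 < 0, so the point is a saddle point.
P(43/33, -4/33) = -235/33.

-235/33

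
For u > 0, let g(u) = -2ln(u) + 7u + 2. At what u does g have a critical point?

g'(u) = -2/u + 7 = 0 gives u = 2/7.
g''(u) = 2/u², which is positive for u > 0, so this is a local minimum.
g(2/7) = -2·ln(2/7) + 2 + 2 ≈ 6.5055.

2/7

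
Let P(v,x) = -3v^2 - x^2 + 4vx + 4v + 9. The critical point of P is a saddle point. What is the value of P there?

∂P/∂v = -6v + 4x + 4 = 0 and ∂P/∂x = 4v - 2x = 0, so (v, x) = (-2, -4).
The Hessian has P_{vv} = -6, P_{xx} = -2, P_{vx} = 4, giving D = -4 < 0, so the point is a saddle point.
P(-2, -4) = 5.

5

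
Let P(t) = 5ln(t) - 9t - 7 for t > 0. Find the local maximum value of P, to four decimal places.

P'(t) = 5/t − 9 = 0 gives t = 5/9.
P''(t) = -5/t², which is negative for t > 0, so this is a local maximum.
P(5/9) = 5·ln(5/9) - 5 - 7 ≈ -14.9389.

-14.9389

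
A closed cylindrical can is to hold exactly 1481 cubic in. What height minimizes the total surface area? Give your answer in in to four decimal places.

With radius r and height h, πr²h = 1481 so h = 1481/(πr²), and S(r) = 2πr² + 2πrh = 2πr² + 2·1481/r.
S'(r) = 4πr − 2·1481/r² = 0 ⇒ r³ = 1481/(2π), so r ≈ 6.1772 and h = 2r ≈ 12.3544.
S''(r) = 4π + 4·1481/r³ > 0, so this is the minimum; S ≈ 719.2578.

12.3544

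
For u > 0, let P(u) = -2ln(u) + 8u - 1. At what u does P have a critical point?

1/4

P'(u) = -2/u + 8 = 0 gives u = 1/4.
P''(u) = 2/u², which is positive for u > 0, so this is a local minimum.
P(1/4) = -2·ln(1/4) + 2 - 1 ≈ 3.7726.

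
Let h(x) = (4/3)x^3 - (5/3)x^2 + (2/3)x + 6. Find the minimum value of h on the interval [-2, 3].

-38/3

The derivative is 4x^2 - (10/3)x + 2/3, which vanishes at x = 1/3 and x = 1/2.
Evaluating at the critical points and endpoints: h(-2) = -38/3; h(1/3) = 493/81; h(1/2) = 73/12; h(3) = 29.
Hence the absolute minimum is -38/3 at x = -2.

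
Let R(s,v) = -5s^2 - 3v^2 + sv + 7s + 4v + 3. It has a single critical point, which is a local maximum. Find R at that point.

∂R/∂s = -10s + v + 7 = 0 and ∂R/∂v = s - 6v + 4 = 0, so (s, v) = (46/59, 47/59).
The Hessian has R_{ss} = -10, R_{vv} = -6, R_{sv} = 1, giving D = 59 > 0 with R_{ss} < 0, so the point is a local maximum.
R(46/59, 47/59) = 432/59.

432/59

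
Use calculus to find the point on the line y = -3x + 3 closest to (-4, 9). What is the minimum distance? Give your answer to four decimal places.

1.8974

Minimize D(x)^2 = (x + 4)^2 + (-3x - 6)^2.
d/dx[D^2] = 2(x + 4) + 2·(-3)·(-3x - 6) = 0 ⇒ x = -11/5.
Then y = 48/5 and the distance is √(18/5) ≈ 1.8974.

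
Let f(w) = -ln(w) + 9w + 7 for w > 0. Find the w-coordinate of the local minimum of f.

f'(w) = -1/w + 9 = 0 gives w = 1/9.
f''(w) = 1/w², which is positive for w > 0, so this is a local minimum.
f(1/9) = -1·ln(1/9) + 1 + 7 ≈ 10.1972.

1/9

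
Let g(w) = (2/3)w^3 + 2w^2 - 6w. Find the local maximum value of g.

18

g'(w) = 2w^2 + 4w - 6 = 0 at w = -3, 1.
Second-derivative test with g''(w) = 4w + 4: g''(-3) = -8 < 0 ⇒ local maximum; g''(1) = 8 > 0 ⇒ local minimum.
The local maximum is g(-3) = 18.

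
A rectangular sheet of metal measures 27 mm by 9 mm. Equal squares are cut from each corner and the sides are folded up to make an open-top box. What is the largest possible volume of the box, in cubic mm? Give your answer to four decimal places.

With cut size x, the volume is V(x) = x(27 − 2x)(9 − 2x) for 0 < x < 4.5.
V'(x) = 12x^2 − 144x + 243. Setting V'(x) = 0 gives x ≈ 2.0314 (the root in (0, 4.5)).
V''(x) = 24x − 144 is negative there, so this is the maximum; V ≈ 230.0470.

230.0470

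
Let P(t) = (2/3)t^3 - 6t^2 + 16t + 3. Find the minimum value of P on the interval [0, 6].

3

Differentiating, P'(t) = 2t^2 - 12t + 16; which vanishes at t = 2 and t = 4.
Candidates: P(0) = 3,  P(2) = 49/3,  P(4) = 41/3,  P(6) = 27.
Hence the absolute minimum is 3 at t = 0.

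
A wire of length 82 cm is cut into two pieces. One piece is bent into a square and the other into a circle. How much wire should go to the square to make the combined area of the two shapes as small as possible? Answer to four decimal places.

Let x be the length used for the square. Square side x/4; circle radius (82−x)/(2π).
A(x) = (x/4)² + π·((82−x)/(2π))² = x²/16 + (82−x)²/(4π) for 0 ≤ x ≤ 82. A'(x) = x/8 − (82−x)/(2π) = 0 gives x = 4·82/(π+4) ≈ 45.9281.
A'' = 1/8 + 1/(2π) > 0, so this gives the minimum combined area; x ≈ 45.9281 cm to the square.

45.9281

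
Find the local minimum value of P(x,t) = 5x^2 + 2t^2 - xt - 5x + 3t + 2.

∂P/∂x = 10x - t - 5 = 0 and ∂P/∂t = -x + 4t + 3 = 0, so (x, t) = (17/39, -25/39).
The Hessian has P_{xx} = 10, P_{tt} = 4, P_{xt} = -1, giving D = 39 > 0 with P_{xx} > 0, so the point is a local minimum.
P(17/39, -25/39) = -2/39.

-2/39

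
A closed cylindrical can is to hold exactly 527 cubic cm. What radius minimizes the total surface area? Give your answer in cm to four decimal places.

4.3773

With radius r and height h, πr²h = 527 so h = 527/(πr²), and S(r) = 2πr² + 2πrh = 2πr² + 2·527/r.
S'(r) = 4πr − 2·527/r² = 0 ⇒ r³ = 527/(2π), so r ≈ 4.3773 and h = 2r ≈ 8.7547.
S''(r) = 4π + 4·527/r³ > 0, so this is the minimum; S ≈ 361.1783.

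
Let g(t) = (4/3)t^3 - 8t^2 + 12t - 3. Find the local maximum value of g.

7/3

g'(t) = 4t^2 - 16t + 12 = 0 at t = 1, 3.
Since g''(t) = 8t - 16, we get g''(1) = -8 < 0 ⇒ local maximum; g''(3) = 8 > 0 ⇒ local minimum.
Thus g has its local maximum at t = 1, with value 7/3.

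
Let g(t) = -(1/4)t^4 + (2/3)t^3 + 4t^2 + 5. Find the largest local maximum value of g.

143/3

Critical points: g'(t) = -t^3 + 2t^2 + 8t vanishes at t = -2, 0, 4.
Second-derivative test with g''(t) = -3t^2 + 4t + 8: g''(-2) = -12 < 0 ⇒ local maximum; g''(0) = 8 > 0 ⇒ local minimum; g''(4) = -24 < 0 ⇒ local maximum.
So the largest local maximum value is g(4) = 143/3.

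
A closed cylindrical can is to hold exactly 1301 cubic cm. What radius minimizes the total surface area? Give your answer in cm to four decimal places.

5.9161

With radius r and height h, πr²h = 1301 so h = 1301/(πr²), and S(r) = 2πr² + 2πrh = 2πr² + 2·1301/r.
S'(r) = 4πr − 2·1301/r² = 0 ⇒ r³ = 1301/(2π), so r ≈ 5.9161 and h = 2r ≈ 11.8321.
S''(r) = 4π + 4·1301/r³ > 0, so this is the minimum; S ≈ 659.7298.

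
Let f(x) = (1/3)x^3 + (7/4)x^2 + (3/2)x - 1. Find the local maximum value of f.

Critical points: f'(x) = x^2 + (7/2)x + 3/2 vanishes at x = -3, -1/2.
Since f''(x) = 2x + 7/2, we get f''(-3) = -5/2 < 0 ⇒ local maximum; f''(-1/2) = 5/2 > 0 ⇒ local minimum.
So the local maximum value is f(-3) = 5/4.

5/4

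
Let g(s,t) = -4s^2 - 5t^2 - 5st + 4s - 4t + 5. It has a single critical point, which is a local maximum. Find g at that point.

499/55

∂g/∂s = -8s - 5t + 4 = 0 and ∂g/∂t = -5s - 10t - 4 = 0, so (s, t) = (12/11, -52/55).
The Hessian has g_{ss} = -8, g_{tt} = -10, g_{st} = -5, giving D = 55 > 0 with g_{ss} < 0, so the point is a local maximum.
g(12/11, -52/55) = 499/55.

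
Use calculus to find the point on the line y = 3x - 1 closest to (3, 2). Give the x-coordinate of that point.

Minimize D(x)^2 = (x - 3)^2 + (3x - 3)^2.
d/dx[D^2] = 2(x - 3) + 2·3·(3x - 3) = 0 ⇒ x = 6/5.
Then y = 13/5 and the distance is √(18/5) ≈ 1.8974.

6/5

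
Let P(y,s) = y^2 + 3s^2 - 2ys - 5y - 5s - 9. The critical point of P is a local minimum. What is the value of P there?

-111/4

∂P/∂y = 2y - 2s - 5 = 0 and ∂P/∂s = -2y + 6s - 5 = 0, so (y, s) = (5, 5/2).
The Hessian has P_{yy} = 2, P_{ss} = 6, P_{ys} = -2, giving D = 8 > 0 with P_{yy} > 0, so the point is a local minimum.
P(5, 5/2) = -111/4.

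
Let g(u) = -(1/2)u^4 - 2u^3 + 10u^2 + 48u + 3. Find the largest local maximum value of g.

g'(u) = -2u^3 - 6u^2 + 20u + 48. Setting g'(u) = 0 gives u ∈ {-4, -2, 3}.
Second-derivative test with g''(u) = -6u^2 - 12u + 20: g''(-4) = -28 < 0 ⇒ local maximum; g''(-2) = 20 > 0 ⇒ local minimum; g''(3) = -70 < 0 ⇒ local maximum.
Thus g has its largest local maximum at u = 3, with value 285/2.

285/2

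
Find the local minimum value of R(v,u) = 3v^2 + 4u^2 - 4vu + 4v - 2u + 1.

∂R/∂v = 6v - 4u + 4 = 0 and ∂R/∂u = -4v + 8u - 2 = 0, so (v, u) = (-3/4, -1/8).
The Hessian has R_{vv} = 6, R_{uu} = 8, R_{vu} = -4, giving D = 32 > 0 with R_{vv} > 0, so the point is a local minimum.
R(-3/4, -1/8) = -3/8.

-3/8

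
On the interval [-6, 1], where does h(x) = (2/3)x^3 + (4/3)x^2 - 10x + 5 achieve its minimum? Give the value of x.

-6

The derivative is 2x^2 + (8/3)x - 10, whose only zero in [-6, 1] is x = -3.
Evaluating at the critical points and endpoints: h(-6) = -31; h(-3) = 29; h(1) = -3.
The minimum over the interval is -31, attained at x = -6.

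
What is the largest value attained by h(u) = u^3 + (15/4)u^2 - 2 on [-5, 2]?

h'(u) = 3u^2 + (15/2)u, which vanishes at u = -5/2 and u = 0.
Candidates: h(-5) = -133/4; h(-5/2) = 93/16; h(0) = -2; h(2) = 21.
So the maximum is h(2) = 21.

21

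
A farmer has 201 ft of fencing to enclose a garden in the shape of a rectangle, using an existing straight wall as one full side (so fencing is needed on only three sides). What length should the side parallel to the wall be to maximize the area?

201/2

Let the sides perpendicular to the wall have length x and the parallel side y, so 2x + y = 201 and the area is A = xy = x(201 − 2x).
A'(x) = 201 − 4x = 0 gives x = 201/4, and A''(x) = −4 < 0 confirms a maximum.
Then y = 201 − 2·201/4 = 201/2 and A = 40401/8.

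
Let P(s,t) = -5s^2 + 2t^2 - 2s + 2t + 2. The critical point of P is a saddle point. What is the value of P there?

17/10

∂P/∂s = -10s - 2 = 0 and ∂P/∂t = 4t + 2 = 0, so (s, t) = (-1/5, -1/2).
The Hessian has P_{ss} = -10, P_{tt} = 4, P_{st} = 0, giving D = -40 < 0, so the point is a saddle point.
P(-1/5, -1/2) = 17/10.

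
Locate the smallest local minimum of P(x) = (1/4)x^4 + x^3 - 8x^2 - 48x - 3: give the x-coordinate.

Critical points: P'(x) = x^3 + 3x^2 - 16x - 48 vanishes at x = -4, -3, 4.
P''(x) = 3x^2 + 6x - 16. P''(-4) = 8 > 0 ⇒ local minimum; P''(-3) = -7 < 0 ⇒ local maximum; P''(4) = 56 > 0 ⇒ local minimum.
So the smallest local minimum value is P(4) = -195.

4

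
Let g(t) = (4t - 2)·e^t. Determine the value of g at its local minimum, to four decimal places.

-2.4261

g'(t) = 4·e^t + (4t - 2)·1·e^t = (4t + 2)·e^t. Since e^t > 0, the only critical point is t = -1/2.
g''(-1/2) has the same sign as 4 > 0, so this is a local minimum.
g(-1/2) = (-4)·e^(-1/2) ≈ -2.4261.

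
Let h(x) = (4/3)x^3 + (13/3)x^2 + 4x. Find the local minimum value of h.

-92/81

h'(x) = 4x^2 + (26/3)x + 4 = 0 at x = -3/2, -2/3.
h''(x) = 8x + 26/3. h''(-3/2) = -10/3 < 0 ⇒ local maximum; h''(-2/3) = 10/3 > 0 ⇒ local minimum.
So the local minimum value is h(-2/3) = -92/81.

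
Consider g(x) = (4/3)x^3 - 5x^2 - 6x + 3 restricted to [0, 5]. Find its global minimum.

-24

g'(x) = 4x^2 - 10x - 6, whose only zero in [0, 5] is x = 3.
Candidates: g(0) = 3,  g(3) = -24,  g(5) = 44/3.
The minimum over the interval is -24, attained at x = 3.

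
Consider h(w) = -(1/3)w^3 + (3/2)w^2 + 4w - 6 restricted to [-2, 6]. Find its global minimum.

-49/6

h'(w) = -w^2 + 3w + 4, which vanishes at w = -1 and w = 4.
Compare values at every candidate in [-2, 6]: h(-2) = -16/3; h(-1) = -49/6; h(4) = 38/3; h(6) = 0.
Hence the absolute minimum is -49/6 at w = -1.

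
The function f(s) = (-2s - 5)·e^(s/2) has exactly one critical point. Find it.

Differentiating with the product rule gives f'(s) = (-s - 9/2)·e^(s/2). Since e^(s/2) > 0, the only critical point is s = -9/2.
f''(-9/2) has the same sign as -1 < 0, so this is a local maximum.
f(-9/2) = (4)·e^(-9/4) ≈ 0.4216.

-9/2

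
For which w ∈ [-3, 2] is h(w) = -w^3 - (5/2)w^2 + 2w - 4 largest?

1/3

Differentiating, h'(w) = -3w^2 - 5w + 2; which vanishes at w = -2 and w = 1/3.
Compare values at every candidate in [-3, 2]: h(-3) = -11/2, h(-2) = -10, h(1/3) = -197/54, h(2) = -18.
The maximum over the interval is -197/54, attained at w = 1/3.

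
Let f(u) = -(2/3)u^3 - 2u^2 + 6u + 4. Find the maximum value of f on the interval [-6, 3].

Differentiating, f'(u) = -2u^2 - 4u + 6; which vanishes at u = -3 and u = 1.
Compare values at every candidate in [-6, 3]: f(-6) = 40; f(-3) = -14; f(1) = 22/3; f(3) = -14.
The maximum over the interval is 40, attained at u = -6.

40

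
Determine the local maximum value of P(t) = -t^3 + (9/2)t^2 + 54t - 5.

P'(t) = -3t^2 + 9t + 54. Setting P'(t) = 0 gives t ∈ {-3, 6}.
Second-derivative test with P''(t) = -6t + 9: P''(-3) = 27 > 0 ⇒ local minimum; P''(6) = -27 < 0 ⇒ local maximum.
The local maximum is P(6) = 265.

265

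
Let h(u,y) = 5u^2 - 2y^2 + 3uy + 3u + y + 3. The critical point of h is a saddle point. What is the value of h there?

125/49

∂h/∂u = 10u + 3y + 3 = 0 and ∂h/∂y = 3u - 4y + 1 = 0, so (u, y) = (-15/49, 1/49).
The Hessian has h_{uu} = 10, h_{yy} = -4, h_{uy} = 3, giving D = -49 < 0, so the point is a saddle point.
h(-15/49, 1/49) = 125/49.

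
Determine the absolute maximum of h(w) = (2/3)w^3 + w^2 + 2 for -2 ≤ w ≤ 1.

h'(w) = 2w^2 + 2w, which vanishes at w = -1 and w = 0.
Compare values at every candidate in [-2, 1]: h(-2) = 2/3; h(-1) = 7/3; h(0) = 2; h(1) = 11/3.
Hence the absolute maximum is 11/3 at w = 1.

11/3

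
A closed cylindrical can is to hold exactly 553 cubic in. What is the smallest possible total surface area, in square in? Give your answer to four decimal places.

372.9620

With radius r and height h, πr²h = 553 so h = 553/(πr²), and S(r) = 2πr² + 2πrh = 2πr² + 2·553/r.
S'(r) = 4πr − 2·553/r² = 0 ⇒ r³ = 553/(2π), so r ≈ 4.4482 and h = 2r ≈ 8.8963.
S''(r) = 4π + 4·553/r³ > 0, so this is the minimum; S ≈ 372.9620.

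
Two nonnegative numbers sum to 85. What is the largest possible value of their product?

7225/4

With x + y = 85, the product is P(x) = x(85 − x).
P'(x) = 85 − 2x = 0 gives x = 85/2; P'' = −2 < 0, so this is the maximum.
P = 85/2·85/2 = 7225/4.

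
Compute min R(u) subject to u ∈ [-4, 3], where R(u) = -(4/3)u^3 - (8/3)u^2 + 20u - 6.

The derivative is -4u^2 - (16/3)u + 20, which vanishes at u = -3 and u = 5/3.
Evaluating at the critical points and endpoints: R(-4) = -130/3, R(-3) = -54, R(5/3) = 1114/81, R(3) = -6.
Hence the absolute minimum is -54 at u = -3.

-54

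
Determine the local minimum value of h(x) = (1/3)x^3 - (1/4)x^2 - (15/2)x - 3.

h'(x) = x^2 - (1/2)x - 15/2. Setting h'(x) = 0 gives x ∈ {-5/2, 3}.
h''(x) = 2x - 1/2. h''(-5/2) = -11/2 < 0 ⇒ local maximum; h''(3) = 11/2 > 0 ⇒ local minimum.
The local minimum is h(3) = -75/4.

-75/4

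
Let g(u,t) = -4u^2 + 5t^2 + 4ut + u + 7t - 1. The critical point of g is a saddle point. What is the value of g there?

∂g/∂u = -8u + 4t + 1 = 0 and ∂g/∂t = 4u + 10t + 7 = 0, so (u, t) = (-3/16, -5/8).
The Hessian has g_{uu} = -8, g_{tt} = 10, g_{ut} = 4, giving D = -96 < 0, so the point is a saddle point.
g(-3/16, -5/8) = -105/32.

-105/32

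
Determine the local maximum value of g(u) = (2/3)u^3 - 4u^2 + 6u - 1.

5/3

g'(u) = 2u^2 - 8u + 6. Setting g'(u) = 0 gives u ∈ {1, 3}.
Since g''(u) = 4u - 8, we get g''(1) = -4 < 0 ⇒ local maximum; g''(3) = 4 > 0 ⇒ local minimum.
So the local maximum value is g(1) = 5/3.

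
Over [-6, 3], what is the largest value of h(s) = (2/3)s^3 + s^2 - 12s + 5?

32

The derivative is 2s^2 + 2s - 12, which vanishes at s = -3 and s = 2.
Candidates: h(-6) = -31, h(-3) = 32, h(2) = -29/3, h(3) = -4.
So the maximum is h(-3) = 32.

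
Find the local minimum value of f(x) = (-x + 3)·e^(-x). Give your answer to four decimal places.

Differentiating with the product rule gives f'(x) = (x - 4)·e^(-x). Since e^(-x) > 0, the only critical point is x = 4.
f''(4) has the same sign as 1 > 0, so this is a local minimum.
f(4) = (-1)·e^(-4) ≈ -0.0183.

-0.0183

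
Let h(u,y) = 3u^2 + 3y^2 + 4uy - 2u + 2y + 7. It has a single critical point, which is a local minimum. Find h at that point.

5

∂h/∂u = 6u + 4y - 2 = 0 and ∂h/∂y = 4u + 6y + 2 = 0, so (u, y) = (1, -1).
The Hessian has h_{uu} = 6, h_{yy} = 6, h_{uy} = 4, giving D = 20 > 0 with h_{uu} > 0, so the point is a local minimum.
h(1, -1) = 5.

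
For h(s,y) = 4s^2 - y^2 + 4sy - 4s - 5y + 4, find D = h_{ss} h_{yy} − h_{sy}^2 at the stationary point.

∂h/∂s = 8s + 4y - 4 = 0 and ∂h/∂y = 4s - 2y - 5 = 0, so (s, y) = (7/8, -3/4).
The Hessian has h_{ss} = 8, h_{yy} = -2, h_{sy} = 4, giving D = -32 < 0, so the point is a saddle point.
D = (8)·(-2) − (4)^2 = -32.

-32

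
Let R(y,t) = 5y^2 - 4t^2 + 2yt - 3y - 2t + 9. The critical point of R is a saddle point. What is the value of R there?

26/3

∂R/∂y = 10y + 2t - 3 = 0 and ∂R/∂t = 2y - 8t - 2 = 0, so (y, t) = (1/3, -1/6).
The Hessian has R_{yy} = 10, R_{tt} = -8, R_{yt} = 2, giving D = -84 < 0, so the point is a saddle point.
R(1/3, -1/6) = 26/3.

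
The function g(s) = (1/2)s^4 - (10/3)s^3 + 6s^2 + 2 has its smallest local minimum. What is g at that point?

2

g'(s) = 2s^3 - 10s^2 + 12s. Setting g'(s) = 0 gives s ∈ {0, 2, 3}.
Since g''(s) = 6s^2 - 20s + 12, we get g''(0) = 12 > 0 ⇒ local minimum; g''(2) = -4 < 0 ⇒ local maximum; g''(3) = 6 > 0 ⇒ local minimum.
Thus g has its smallest local minimum at s = 0, with value 2.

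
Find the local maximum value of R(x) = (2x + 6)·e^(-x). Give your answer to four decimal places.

14.7781

By the product rule, R'(x) = (-2x - 4)·e^(-x). Since e^(-x) > 0, the only critical point is x = -2.
R''(-2) has the same sign as -2 < 0, so this is a local maximum.
R(-2) = (2)·e^(2) ≈ 14.7781.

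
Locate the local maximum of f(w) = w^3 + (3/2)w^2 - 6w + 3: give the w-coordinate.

f'(w) = 3w^2 + 3w - 6. Setting f'(w) = 0 gives w ∈ {-2, 1}.
Second-derivative test with f''(w) = 6w + 3: f''(-2) = -9 < 0 ⇒ local maximum; f''(1) = 9 > 0 ⇒ local minimum.
The local maximum is f(-2) = 13.

-2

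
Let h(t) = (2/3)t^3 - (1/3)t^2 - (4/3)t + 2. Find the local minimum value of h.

Critical points: h'(t) = 2t^2 - (2/3)t - 4/3 vanishes at t = -2/3, 1.
Since h''(t) = 4t - 2/3, we get h''(-2/3) = -10/3 < 0 ⇒ local maximum; h''(1) = 10/3 > 0 ⇒ local minimum.
Thus h has its local minimum at t = 1, with value 1.

1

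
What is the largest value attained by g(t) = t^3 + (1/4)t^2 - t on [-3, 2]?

7

g'(t) = 3t^2 + (1/2)t - 1, which vanishes at t = -2/3 and t = 1/2.
Candidates: g(-3) = -87/4,  g(-2/3) = 13/27,  g(1/2) = -5/16,  g(2) = 7.
So the maximum is g(2) = 7.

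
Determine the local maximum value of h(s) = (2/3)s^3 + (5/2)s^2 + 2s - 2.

h'(s) = 2s^2 + 5s + 2. Setting h'(s) = 0 gives s ∈ {-2, -1/2}.
Since h''(s) = 4s + 5, we get h''(-2) = -3 < 0 ⇒ local maximum; h''(-1/2) = 3 > 0 ⇒ local minimum.
So the local maximum value is h(-2) = -4/3.

-4/3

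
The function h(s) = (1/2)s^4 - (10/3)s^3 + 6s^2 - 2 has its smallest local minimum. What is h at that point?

h'(s) = 2s^3 - 10s^2 + 12s. Setting h'(s) = 0 gives s ∈ {0, 2, 3}.
Second-derivative test with h''(s) = 6s^2 - 20s + 12: h''(0) = 12 > 0 ⇒ local minimum; h''(2) = -4 < 0 ⇒ local maximum; h''(3) = 6 > 0 ⇒ local minimum.
So the smallest local minimum value is h(0) = -2.

-2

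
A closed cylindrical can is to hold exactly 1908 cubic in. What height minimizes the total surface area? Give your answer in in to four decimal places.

13.4430

With radius r and height h, πr²h = 1908 so h = 1908/(πr²), and S(r) = 2πr² + 2πrh = 2πr² + 2·1908/r.
S'(r) = 4πr − 2·1908/r² = 0 ⇒ r³ = 1908/(2π), so r ≈ 6.7215 and h = 2r ≈ 13.4430.
S''(r) = 4π + 4·1908/r³ > 0, so this is the minimum; S ≈ 851.5957.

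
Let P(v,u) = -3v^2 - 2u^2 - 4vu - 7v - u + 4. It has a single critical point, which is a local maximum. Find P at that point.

∂P/∂v = -6v - 4u - 7 = 0 and ∂P/∂u = -4v - 4u - 1 = 0, so (v, u) = (-3, 11/4).
The Hessian has P_{vv} = -6, P_{uu} = -4, P_{vu} = -4, giving D = 8 > 0 with P_{vv} < 0, so the point is a local maximum.
P(-3, 11/4) = 105/8.

105/8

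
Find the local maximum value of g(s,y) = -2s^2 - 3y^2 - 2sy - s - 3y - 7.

-25/4

∂g/∂s = -4s - 2y - 1 = 0 and ∂g/∂y = -2s - 6y - 3 = 0, so (s, y) = (0, -1/2).
The Hessian has g_{ss} = -4, g_{yy} = -6, g_{sy} = -2, giving D = 20 > 0 with g_{ss} < 0, so the point is a local maximum.
g(0, -1/2) = -25/4.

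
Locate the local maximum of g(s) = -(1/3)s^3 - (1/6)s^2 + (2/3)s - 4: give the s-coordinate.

g'(s) = -s^2 - (1/3)s + 2/3. Setting g'(s) = 0 gives s ∈ {-1, 2/3}.
Second-derivative test with g''(s) = -2s - 1/3: g''(-1) = 5/3 > 0 ⇒ local minimum; g''(2/3) = -5/3 < 0 ⇒ local maximum.
The local maximum is g(2/3) = -302/81.

2/3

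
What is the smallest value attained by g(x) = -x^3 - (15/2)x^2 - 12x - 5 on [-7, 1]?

Differentiating, g'(x) = -3x^2 - 15x - 12; which vanishes at x = -4 and x = -1.
Evaluating at the critical points and endpoints: g(-7) = 109/2, g(-4) = -13, g(-1) = 1/2, g(1) = -51/2.
Hence the absolute minimum is -51/2 at x = 1.

-51/2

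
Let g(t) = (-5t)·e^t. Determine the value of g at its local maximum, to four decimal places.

By the product rule, g'(t) = (-5t - 5)·e^t. Since e^t > 0, the only critical point is t = -1.
g''(-1) has the same sign as -5 < 0, so this is a local maximum.
g(-1) = (5)·e^(-1) ≈ 1.8394.

1.8394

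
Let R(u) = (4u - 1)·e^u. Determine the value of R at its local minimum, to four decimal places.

R'(u) = 4·e^u + (4u - 1)·1·e^u = (4u + 3)·e^u. Since e^u > 0, the only critical point is u = -3/4.
R''(-3/4) has the same sign as 4 > 0, so this is a local minimum.
R(-3/4) = (-4)·e^(-3/4) ≈ -1.8895.

-1.8895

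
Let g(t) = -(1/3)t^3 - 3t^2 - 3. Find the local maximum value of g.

Critical points: g'(t) = -t^2 - 6t vanishes at t = -6, 0.
Second-derivative test with g''(t) = -2t - 6: g''(-6) = 6 > 0 ⇒ local minimum; g''(0) = -6 < 0 ⇒ local maximum.
The local maximum is g(0) = -3.

-3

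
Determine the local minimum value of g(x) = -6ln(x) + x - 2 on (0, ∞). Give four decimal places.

-6.7506

g'(x) = -6/x + 1 = 0 gives x = 6.
g''(x) = 6/x², which is positive for x > 0, so this is a local minimum.
g(6) = -6·ln(6) + 6 - 2 ≈ -6.7506.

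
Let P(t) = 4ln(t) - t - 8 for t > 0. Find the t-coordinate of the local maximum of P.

4

P'(t) = 4/t − 1 = 0 gives t = 4.
P''(t) = -4/t², which is negative for t > 0, so this is a local maximum.
P(4) = 4·ln(4) - 4 - 8 ≈ -6.4548.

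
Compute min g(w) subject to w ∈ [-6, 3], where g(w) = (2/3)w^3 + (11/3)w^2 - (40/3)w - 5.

g'(w) = 2w^2 + (22/3)w - 40/3, which vanishes at w = -5 and w = 4/3.
Compare values at every candidate in [-6, 3]: g(-6) = 63,  g(-5) = 70,  g(4/3) = -1189/81,  g(3) = 6.
The minimum over the interval is -1189/81, attained at w = 4/3.

-1189/81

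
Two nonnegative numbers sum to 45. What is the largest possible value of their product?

With x + y = 45, the product is P(x) = x(45 − x).
P'(x) = 45 − 2x = 0 gives x = 45/2; P'' = −2 < 0, so this is the maximum.
P = 45/2·45/2 = 2025/4.

2025/4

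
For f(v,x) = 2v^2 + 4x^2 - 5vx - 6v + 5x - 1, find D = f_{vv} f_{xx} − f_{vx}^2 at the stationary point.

7

∂f/∂v = 4v - 5x - 6 = 0 and ∂f/∂x = -5v + 8x + 5 = 0, so (v, x) = (23/7, 10/7).
The Hessian has f_{vv} = 4, f_{xx} = 8, f_{vx} = -5, giving D = 7 > 0 with f_{vv} > 0, so the point is a local minimum.
D = (4)·(8) − (-5)^2 = 7.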